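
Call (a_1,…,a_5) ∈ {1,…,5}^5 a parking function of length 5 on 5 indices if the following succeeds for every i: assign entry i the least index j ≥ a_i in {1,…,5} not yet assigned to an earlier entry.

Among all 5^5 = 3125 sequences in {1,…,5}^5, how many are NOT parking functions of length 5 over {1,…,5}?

1829

Count = (6−5)·6^(5−1) = 1·1296 = 1296 (Pollak)
Example (3,5,5,3,1) → sorted (1,3,3,5,5): b_2=3>2, not a PF.
So 3125 − 1296 = 1829 fail.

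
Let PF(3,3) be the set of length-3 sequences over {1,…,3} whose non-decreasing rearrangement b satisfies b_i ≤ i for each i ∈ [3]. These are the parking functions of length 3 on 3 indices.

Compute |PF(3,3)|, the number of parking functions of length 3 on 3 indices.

16

|PF| = (3+1−3)·(3+1)^{3−1} = 1 · 16 = 16 (Konheim–Weiss)
One tuple (3,2,1) → sorted (1,2,3): b_i ≤ i ∀i, a PF.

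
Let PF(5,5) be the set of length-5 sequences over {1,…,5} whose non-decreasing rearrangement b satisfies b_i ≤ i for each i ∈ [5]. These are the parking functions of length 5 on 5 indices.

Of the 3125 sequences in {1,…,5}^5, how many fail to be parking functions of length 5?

1829

|PF| = (6−5)·6^(5−1) = 1×1296 = 1296
One tuple (5,4,2,4,1) → sorted (1,2,4,4,5): b_3=4>3, not a PF.
Total 3125; non-PF = 3125−1296 = 1829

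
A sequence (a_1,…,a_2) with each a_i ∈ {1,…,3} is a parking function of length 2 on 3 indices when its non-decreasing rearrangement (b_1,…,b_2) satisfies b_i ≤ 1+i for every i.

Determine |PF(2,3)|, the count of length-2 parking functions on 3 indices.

|PF| = (3+1−2)·(3+1)^{2−1} = 2·4 = 8 (Pollak)
E.g. (3,1) → sorted (1,3): b_i ≤ 1+i ∀i, a PF.

8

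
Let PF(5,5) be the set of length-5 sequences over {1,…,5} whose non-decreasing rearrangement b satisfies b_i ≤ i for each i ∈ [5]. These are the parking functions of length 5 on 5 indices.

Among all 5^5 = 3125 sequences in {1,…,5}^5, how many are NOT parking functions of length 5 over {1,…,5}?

1829

|PF(5,5)| = (6−5)·6^(5−1) = 1 · 1296 = 1296 [KW]
Check (2,2,4,3,4) → sorted (2,2,3,4,4): b_1=2>1, not a PF.
So 3125 − 1296 = 1829 fail.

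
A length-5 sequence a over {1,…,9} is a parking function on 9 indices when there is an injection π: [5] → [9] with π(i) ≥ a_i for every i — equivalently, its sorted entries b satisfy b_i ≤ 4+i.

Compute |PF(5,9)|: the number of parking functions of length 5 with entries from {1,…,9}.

50000

#PF = (10−5)·10^(5−1) = 5·10000 = 50000 (Konheim–Weiss)
Example (9,1,4,7,3) → sorted (1,3,4,7,9): b_i ≤ 4+i ∀i, a PF.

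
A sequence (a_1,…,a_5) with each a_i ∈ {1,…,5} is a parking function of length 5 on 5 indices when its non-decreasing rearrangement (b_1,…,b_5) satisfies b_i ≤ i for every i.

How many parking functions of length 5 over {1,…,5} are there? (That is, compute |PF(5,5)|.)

|PF(5,5)| = 1·6^4 = 1·1296 = 1296 (Pollak)
Example (4,1,1,2,2) → sorted (1,1,2,2,4): b_i ≤ i ∀i, a PF.

1296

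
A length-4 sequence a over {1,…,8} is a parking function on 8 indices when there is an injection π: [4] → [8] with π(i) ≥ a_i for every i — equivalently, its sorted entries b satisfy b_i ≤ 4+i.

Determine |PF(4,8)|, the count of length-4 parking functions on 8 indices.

|PF| = (8−4+1)·(8+1)^(4−1) = 5 · 729 = 3645
Check (3,3,4,1) → sorted (1,3,3,4): b_i ≤ 4+i ∀i, a PF.

3645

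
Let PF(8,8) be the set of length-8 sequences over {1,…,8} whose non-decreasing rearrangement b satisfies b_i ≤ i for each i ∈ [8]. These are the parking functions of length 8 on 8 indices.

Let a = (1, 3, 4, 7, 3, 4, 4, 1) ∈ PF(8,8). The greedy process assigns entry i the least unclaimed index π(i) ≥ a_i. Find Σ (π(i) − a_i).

Σπ = 36 ({1..8} each once); Σa = 1+3+4+7+3+4+4+1 = 27; disp = 36−27 = 9.

9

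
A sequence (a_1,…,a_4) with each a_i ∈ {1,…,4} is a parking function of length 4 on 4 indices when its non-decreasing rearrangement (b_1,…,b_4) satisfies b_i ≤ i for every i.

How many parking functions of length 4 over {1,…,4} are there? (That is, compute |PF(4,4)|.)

Count = (4−4+1)·(4+1)^(4−1) = 1×125 = 125 (Pollak)
Check (2,2,3,1) → sorted (1,2,2,3): b_i ≤ i ∀i, a PF.

125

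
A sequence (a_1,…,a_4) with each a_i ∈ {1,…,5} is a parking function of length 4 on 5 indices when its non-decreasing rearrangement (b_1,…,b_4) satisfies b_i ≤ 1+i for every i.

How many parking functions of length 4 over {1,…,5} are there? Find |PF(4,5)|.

|PF(4,5)| = (6−4)·6^(4−1) = 2×216 = 432 (Konheim–Weiss)
E.g. (3,4,2,1) → sorted (1,2,3,4): b_i ≤ 1+i ∀i, a PF.

432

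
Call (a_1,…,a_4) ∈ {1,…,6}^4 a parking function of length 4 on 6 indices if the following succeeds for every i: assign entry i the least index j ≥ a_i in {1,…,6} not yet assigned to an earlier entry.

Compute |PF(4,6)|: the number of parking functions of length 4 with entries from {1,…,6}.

|PF| = (7−4)·7^(4−1) = 3 · 343 = 1029 [KW]
E.g. (2,4,2,1) → sorted (1,2,2,4): b_i ≤ 2+i ∀i, a PF.

1029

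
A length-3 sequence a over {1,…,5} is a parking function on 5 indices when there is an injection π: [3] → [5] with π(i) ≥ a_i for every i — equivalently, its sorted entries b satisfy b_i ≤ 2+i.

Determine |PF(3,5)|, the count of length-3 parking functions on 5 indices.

#PF = (6−3)·6^(3−1) = 3·36 = 108 (Konheim–Weiss)
Check (1,3,1) → sorted (1,1,3): b_i ≤ 2+i ∀i, a PF.

108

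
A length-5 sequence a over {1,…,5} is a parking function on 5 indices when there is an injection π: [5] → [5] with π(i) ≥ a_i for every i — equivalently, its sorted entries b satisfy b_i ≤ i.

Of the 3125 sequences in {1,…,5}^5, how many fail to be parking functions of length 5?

1829

Count = (6−5)·6^(5−1) = 1×1296 = 1296 [KW]
Example (3,5,4,5,5) → sorted (3,4,5,5,5): b_1=3>1, not a PF.
So 3125 − 1296 = 1829 fail.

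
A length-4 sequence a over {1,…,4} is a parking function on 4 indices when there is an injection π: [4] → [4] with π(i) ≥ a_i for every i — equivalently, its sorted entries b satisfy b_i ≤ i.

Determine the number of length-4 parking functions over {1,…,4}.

125

#PF = 1·5^3 = 1×125 = 125 [KW]
E.g. (1,2,4,1) → sorted (1,1,2,4): b_i ≤ i ∀i, a PF.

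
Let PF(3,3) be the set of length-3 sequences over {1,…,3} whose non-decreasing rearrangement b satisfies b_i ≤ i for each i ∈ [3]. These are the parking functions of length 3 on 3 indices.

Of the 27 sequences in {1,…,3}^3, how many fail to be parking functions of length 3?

11

Count = (3+1−3)·(3+1)^{3−1} = 1×16 = 16 (Pollak)
One tuple (3,2,2) → sorted (2,2,3): b_1=2>1, not a PF.
So 27 − 16 = 11 fail.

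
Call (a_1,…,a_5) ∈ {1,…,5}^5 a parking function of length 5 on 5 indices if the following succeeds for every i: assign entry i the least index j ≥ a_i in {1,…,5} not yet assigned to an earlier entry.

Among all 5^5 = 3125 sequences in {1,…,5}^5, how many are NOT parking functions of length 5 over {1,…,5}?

1829

#PF = 1·6^4 = 1×1296 = 1296
Example (3,5,5,3,5) → sorted (3,3,5,5,5): b_1=3>1, not a PF.
Total 3125; non-PF = 3125−1296 = 1829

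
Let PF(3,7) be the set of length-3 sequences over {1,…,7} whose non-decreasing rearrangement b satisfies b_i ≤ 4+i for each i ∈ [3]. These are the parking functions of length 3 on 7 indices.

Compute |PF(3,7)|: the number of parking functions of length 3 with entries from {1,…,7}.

Count = 5·8^2 = 5·64 = 320 [KW]
Check (3,6,7) → sorted (3,6,7): b_i ≤ 4+i ∀i, a PF.

320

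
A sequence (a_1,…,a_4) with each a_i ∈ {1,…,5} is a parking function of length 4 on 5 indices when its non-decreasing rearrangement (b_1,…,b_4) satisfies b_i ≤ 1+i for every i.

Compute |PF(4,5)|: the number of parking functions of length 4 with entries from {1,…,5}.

|PF(4,5)| = 2·6^3 = 2 · 216 = 432 [KW]
Example (3,1,2,3) → sorted (1,2,3,3): b_i ≤ 1+i ∀i, a PF.

432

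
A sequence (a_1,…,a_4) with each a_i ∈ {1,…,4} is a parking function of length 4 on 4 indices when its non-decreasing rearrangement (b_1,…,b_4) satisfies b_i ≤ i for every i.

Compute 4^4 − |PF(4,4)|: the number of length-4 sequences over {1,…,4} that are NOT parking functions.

131

#PF = (4−4+1)·(4+1)^(4−1) = 1·125 = 125 [KW]
One tuple (1,3,3,3) → sorted (1,3,3,3): b_2=3>2, not a PF.
Total 256; non-PF = 256−125 = 131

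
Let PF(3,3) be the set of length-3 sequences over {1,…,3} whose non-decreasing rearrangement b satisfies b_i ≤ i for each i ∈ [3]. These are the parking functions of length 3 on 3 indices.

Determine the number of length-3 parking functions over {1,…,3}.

16

|PF| = (4−3)·4^(3−1) = 1×16 = 16 [KW]
Example (2,1,2) → sorted (1,2,2): b_i ≤ i ∀i, a PF.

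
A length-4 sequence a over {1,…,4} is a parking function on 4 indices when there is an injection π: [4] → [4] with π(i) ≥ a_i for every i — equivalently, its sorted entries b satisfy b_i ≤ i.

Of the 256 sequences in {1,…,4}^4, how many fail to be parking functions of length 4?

|PF(4,4)| = 1·5^3 = 1×125 = 125 (Pollak)
Check (2,3,2,4) → sorted (2,2,3,4): b_1=2>1, not a PF.
4^4 − 125 = 256 − 125 = 131

131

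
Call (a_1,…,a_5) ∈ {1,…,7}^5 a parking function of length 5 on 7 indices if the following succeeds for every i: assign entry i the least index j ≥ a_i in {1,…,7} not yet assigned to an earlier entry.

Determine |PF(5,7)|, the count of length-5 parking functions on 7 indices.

12288

|PF| = (7−5+1)·(7+1)^(5−1) = 3·4096 = 12288 [KW]
E.g. (3,7,5,1,1) → sorted (1,1,3,5,7): b_i ≤ 2+i ∀i, a PF.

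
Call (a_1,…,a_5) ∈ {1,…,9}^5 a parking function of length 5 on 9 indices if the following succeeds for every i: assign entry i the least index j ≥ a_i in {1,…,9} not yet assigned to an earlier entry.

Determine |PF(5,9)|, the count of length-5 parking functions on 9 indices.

|PF| = (10−5)·10^(5−1) = 5 · 10000 = 50000 [KW]
One tuple (1,8,4,1,1) → sorted (1,1,1,4,8): b_i ≤ 4+i ∀i, a PF.

50000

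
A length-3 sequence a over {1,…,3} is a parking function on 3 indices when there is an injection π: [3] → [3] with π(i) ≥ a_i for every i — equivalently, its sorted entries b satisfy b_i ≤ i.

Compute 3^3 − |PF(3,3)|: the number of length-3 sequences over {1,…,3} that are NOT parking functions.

11

|PF| = 1·4^2 = 1×16 = 16 [KW]
Example (3,2,3) → sorted (2,3,3): b_1=2>1, not a PF.
Total 27; non-PF = 27−16 = 11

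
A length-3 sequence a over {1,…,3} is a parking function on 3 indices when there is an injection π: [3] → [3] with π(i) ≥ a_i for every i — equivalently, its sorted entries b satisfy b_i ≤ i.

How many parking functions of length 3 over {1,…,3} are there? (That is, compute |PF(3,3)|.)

16

#PF = (4−3)·4^(3−1) = 1·16 = 16 [KW]
Example (1,2,1) → sorted (1,1,2): b_i ≤ i ∀i, a PF.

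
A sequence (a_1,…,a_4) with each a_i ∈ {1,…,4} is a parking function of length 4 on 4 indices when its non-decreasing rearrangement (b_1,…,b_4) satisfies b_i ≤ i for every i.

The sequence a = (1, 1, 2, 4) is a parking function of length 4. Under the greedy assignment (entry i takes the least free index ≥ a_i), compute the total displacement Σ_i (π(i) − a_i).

2

Σπ = 4·5/2 = 10 (π permutes [4]); Σa = 1+1+2+4 = 8; disp = 10−8 = 2.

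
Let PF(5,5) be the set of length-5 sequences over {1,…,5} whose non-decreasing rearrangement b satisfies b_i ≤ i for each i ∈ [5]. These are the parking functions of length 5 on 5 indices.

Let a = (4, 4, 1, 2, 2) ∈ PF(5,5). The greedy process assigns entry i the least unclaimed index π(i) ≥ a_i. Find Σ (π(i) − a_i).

2

Σπ = 15 ({1..5} each once); Σa = 4+4+1+2+2 = 13; disp = 15−13 = 2.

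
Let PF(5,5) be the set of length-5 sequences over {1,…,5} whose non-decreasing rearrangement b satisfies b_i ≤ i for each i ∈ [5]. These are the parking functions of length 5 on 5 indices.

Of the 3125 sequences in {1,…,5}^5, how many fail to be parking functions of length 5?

Count = (5+1−5)·(5+1)^{5−1} = 1 · 1296 = 1296 (Pollak)
One tuple (3,4,5,2,3) → sorted (2,3,3,4,5): b_1=2>1, not a PF.
Total 3125; non-PF = 3125−1296 = 1829

1829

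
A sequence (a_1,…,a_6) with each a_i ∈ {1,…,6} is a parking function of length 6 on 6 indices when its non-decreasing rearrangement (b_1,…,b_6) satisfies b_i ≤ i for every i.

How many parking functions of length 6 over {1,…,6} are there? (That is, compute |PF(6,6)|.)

16807

|PF| = 1·7^5 = 1×16807 = 16807 (Pollak)
Check (3,4,1,6,2,1) → sorted (1,1,2,3,4,6): b_i ≤ i ∀i, a PF.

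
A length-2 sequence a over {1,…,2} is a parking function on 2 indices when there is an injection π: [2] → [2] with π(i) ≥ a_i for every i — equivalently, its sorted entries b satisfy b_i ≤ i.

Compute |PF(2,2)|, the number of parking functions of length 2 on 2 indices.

Count = 1·3^1 = 1×3 = 3 (Konheim–Weiss)
Check (1,2) → sorted (1,2): b_i ≤ i ∀i, a PF.

3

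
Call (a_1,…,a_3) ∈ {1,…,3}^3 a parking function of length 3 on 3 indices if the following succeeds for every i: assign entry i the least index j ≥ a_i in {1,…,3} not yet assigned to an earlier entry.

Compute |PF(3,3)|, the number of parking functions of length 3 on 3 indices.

Count = (3+1−3)·(3+1)^{3−1} = 1 · 16 = 16
Example (1,3,2) → sorted (1,2,3): b_i ≤ i ∀i, a PF.

16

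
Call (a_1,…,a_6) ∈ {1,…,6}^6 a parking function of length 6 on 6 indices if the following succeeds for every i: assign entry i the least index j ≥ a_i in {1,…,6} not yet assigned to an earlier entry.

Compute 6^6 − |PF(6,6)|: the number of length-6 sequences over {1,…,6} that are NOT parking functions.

29849

Count = (6−6+1)·(6+1)^(6−1) = 1 · 16807 = 16807 [KW]
E.g. (6,2,5,5,5,4) → sorted (2,4,5,5,5,6): b_1=2>1, not a PF.
6^6 − 16807 = 46656 − 16807 = 29849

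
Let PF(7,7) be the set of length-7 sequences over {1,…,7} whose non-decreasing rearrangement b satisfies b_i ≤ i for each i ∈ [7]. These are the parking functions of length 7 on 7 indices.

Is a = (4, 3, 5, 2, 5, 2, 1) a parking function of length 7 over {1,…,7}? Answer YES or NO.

YES

Rearranged: b = (1, 2, 2, 3, 4, 5, 5).
  b_1=1 ≤ 1
  b_2=2 ≤ 2
  b_3=2 ≤ 3
  b_4=3 ≤ 4
  b_5=4 ≤ 5
  b_6=5 ≤ 6
  b_7=5 ≤ 7
All bounds hold ⇒ YES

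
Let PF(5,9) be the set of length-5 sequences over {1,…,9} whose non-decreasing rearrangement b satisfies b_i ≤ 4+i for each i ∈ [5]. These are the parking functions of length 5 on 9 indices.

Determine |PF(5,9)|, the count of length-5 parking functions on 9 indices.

50000

|PF(5,9)| = 5·10^4 = 5×10000 = 50000 (Konheim–Weiss)
One tuple (2,9,4,5,4) → sorted (2,4,4,5,9): b_i ≤ 4+i ∀i, a PF.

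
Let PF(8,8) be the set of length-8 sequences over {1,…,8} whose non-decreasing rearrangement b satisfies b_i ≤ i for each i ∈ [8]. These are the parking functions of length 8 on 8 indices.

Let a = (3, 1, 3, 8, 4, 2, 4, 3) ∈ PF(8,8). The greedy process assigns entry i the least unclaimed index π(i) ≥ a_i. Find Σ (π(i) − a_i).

8

Σπ(i) = 1+…+8 = 36; Σa = 3+1+3+8+4+2+4+3 = 28; disp = 36−28 = 8.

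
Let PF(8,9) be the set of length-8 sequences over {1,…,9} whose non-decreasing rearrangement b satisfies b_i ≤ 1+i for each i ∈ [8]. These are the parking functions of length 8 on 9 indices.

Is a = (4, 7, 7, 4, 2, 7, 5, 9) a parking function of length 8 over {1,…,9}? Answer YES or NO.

Rearranged: b = (2, 4, 4, 5, 7, 7, 7, 9).
  b_1=2 ≤ 2
  b_2=4 > 3
  fails at i=2 ⇒ NO

NO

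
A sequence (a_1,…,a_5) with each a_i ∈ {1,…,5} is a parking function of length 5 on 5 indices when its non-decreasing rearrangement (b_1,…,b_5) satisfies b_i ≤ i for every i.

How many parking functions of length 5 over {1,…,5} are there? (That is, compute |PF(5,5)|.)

1296

|PF| = (5−5+1)·(5+1)^(5−1) = 1·1296 = 1296
Example (2,3,1,1,5) → sorted (1,1,2,3,5): b_i ≤ i ∀i, a PF.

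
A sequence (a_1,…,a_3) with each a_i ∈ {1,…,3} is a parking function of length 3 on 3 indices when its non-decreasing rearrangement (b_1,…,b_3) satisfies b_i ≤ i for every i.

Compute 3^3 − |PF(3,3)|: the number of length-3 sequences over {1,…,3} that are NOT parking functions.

11

|PF| = 1·4^2 = 1×16 = 16
E.g. (3,2,3) → sorted (2,3,3): b_1=2>1, not a PF.
So 27 − 16 = 11 fail.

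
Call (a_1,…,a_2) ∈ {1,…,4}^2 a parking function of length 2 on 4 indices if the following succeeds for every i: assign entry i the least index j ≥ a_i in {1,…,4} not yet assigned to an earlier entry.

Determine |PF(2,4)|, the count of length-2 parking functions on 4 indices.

|PF| = (4−2+1)·(4+1)^(2−1) = 3·5 = 15 (Konheim–Weiss)
One tuple (4,2) → sorted (2,4): b_i ≤ 2+i ∀i, a PF.

15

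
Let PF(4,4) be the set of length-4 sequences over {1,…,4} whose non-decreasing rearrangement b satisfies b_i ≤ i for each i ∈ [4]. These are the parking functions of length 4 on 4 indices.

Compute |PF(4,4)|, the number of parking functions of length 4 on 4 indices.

125

|PF| = (4+1−4)·(4+1)^{4−1} = 1 · 125 = 125 (Konheim–Weiss)
E.g. (4,2,1,1) → sorted (1,1,2,4): b_i ≤ i ∀i, a PF.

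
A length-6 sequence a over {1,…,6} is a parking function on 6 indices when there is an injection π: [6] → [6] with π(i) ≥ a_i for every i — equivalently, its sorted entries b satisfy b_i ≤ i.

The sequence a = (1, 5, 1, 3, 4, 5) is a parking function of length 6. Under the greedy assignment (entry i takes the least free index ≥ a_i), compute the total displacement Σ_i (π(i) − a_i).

2

Σπ = 6·7/2 = 21 (π permutes [6]); Σa = 1+5+1+3+4+5 = 19; disp = 21−19 = 2.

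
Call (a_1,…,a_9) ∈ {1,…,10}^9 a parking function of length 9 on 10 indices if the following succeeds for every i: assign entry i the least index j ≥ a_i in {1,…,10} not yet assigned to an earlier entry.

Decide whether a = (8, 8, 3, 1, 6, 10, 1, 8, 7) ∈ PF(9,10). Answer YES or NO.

NO

Rearranged: b = (1, 1, 3, 6, 7, 8, 8, 8, 10).
  b_1=1 ≤ 2
  b_2=1 ≤ 3
  b_3=3 ≤ 4
  b_4=6 > 5
  fails at i=4 ⇒ NO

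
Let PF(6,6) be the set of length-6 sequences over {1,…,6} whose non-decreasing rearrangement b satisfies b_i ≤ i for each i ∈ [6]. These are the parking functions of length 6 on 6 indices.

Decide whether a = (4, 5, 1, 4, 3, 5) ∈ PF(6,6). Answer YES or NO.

Rearranged: b = (1, 3, 4, 4, 5, 5).
  b_1=1 ≤ 1
  b_2=3 > 2
  fails at i=2 ⇒ NO

NO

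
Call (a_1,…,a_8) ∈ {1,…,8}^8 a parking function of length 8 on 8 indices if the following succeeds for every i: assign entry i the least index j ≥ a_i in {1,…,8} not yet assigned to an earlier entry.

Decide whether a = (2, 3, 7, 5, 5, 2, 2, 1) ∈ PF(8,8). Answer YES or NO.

Rearranged: b = (1, 2, 2, 2, 3, 5, 5, 7).
  b_1=1 ≤ 1
  b_2=2 ≤ 2
  b_3=2 ≤ 3
  b_4=2 ≤ 4
  b_5=3 ≤ 5
  b_6=5 ≤ 6
  b_7=5 ≤ 7
  b_8=7 ≤ 8
All bounds hold ⇒ YES

YES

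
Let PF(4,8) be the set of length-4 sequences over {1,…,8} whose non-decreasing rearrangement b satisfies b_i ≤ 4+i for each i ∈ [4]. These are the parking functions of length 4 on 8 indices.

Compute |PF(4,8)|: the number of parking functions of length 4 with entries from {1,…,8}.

Count = (8−4+1)·(8+1)^(4−1) = 5·729 = 3645 [KW]
E.g. (2,5,3,2) → sorted (2,2,3,5): b_i ≤ 4+i ∀i, a PF.

3645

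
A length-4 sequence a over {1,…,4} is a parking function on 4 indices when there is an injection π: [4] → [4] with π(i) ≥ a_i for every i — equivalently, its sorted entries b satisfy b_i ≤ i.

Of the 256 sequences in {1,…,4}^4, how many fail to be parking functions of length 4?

131

#PF = (5−4)·5^(4−1) = 1 · 125 = 125 (Pollak)
E.g. (2,4,4,2) → sorted (2,2,4,4): b_1=2>1, not a PF.
Total 256; non-PF = 256−125 = 131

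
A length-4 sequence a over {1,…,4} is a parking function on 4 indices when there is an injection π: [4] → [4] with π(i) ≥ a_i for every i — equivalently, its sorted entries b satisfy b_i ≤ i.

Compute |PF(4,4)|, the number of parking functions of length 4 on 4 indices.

125

#PF = 1·5^3 = 1×125 = 125 (Konheim–Weiss)
Example (3,2,2,1) → sorted (1,2,2,3): b_i ≤ i ∀i, a PF.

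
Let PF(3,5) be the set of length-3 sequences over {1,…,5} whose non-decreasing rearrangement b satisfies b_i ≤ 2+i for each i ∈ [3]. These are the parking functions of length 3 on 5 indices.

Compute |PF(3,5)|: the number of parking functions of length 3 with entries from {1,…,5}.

|PF(3,5)| = 3·6^2 = 3 · 36 = 108 [KW]
Example (1,5,4) → sorted (1,4,5): b_i ≤ 2+i ∀i, a PF.

108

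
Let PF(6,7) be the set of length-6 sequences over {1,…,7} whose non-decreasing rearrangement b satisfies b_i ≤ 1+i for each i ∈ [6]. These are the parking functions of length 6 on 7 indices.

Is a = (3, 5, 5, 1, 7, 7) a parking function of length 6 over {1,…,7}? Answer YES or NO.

Sorted: b = (1, 3, 5, 5, 7, 7).
  b_1=1 ≤ 2
  b_2=3 ≤ 3
  b_3=5 > 4
  fails at i=3 ⇒ NO

NO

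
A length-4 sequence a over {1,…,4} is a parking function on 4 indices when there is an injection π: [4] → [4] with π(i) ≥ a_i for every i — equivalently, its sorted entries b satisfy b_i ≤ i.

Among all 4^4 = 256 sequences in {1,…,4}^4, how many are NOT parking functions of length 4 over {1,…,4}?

131

#PF = (4−4+1)·(4+1)^(4−1) = 1 · 125 = 125 (Pollak)
E.g. (4,3,4,3) → sorted (3,3,4,4): b_1=3>1, not a PF.
Total 256; non-PF = 256−125 = 131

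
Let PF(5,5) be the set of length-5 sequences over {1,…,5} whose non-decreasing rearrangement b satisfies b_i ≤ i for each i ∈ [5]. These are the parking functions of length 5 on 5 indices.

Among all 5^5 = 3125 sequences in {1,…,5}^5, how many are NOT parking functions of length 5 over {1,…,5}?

1829

|PF| = (5+1−5)·(5+1)^{5−1} = 1 · 1296 = 1296
Check (5,1,3,5,3) → sorted (1,3,3,5,5): b_2=3>2, not a PF.
5^5 − 1296 = 3125 − 1296 = 1829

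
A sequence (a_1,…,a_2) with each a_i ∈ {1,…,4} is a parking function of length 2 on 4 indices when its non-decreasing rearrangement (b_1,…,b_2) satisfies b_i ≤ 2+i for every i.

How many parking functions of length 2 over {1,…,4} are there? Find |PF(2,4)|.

15

#PF = (4+1−2)·(4+1)^{2−1} = 3·5 = 15 (Konheim–Weiss)
One tuple (2,4) → sorted (2,4): b_i ≤ 2+i ∀i, a PF.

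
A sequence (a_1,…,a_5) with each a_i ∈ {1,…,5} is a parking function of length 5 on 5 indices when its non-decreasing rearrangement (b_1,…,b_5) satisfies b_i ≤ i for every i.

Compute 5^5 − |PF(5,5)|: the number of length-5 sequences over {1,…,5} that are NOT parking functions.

#PF = (5−5+1)·(5+1)^(5−1) = 1 · 1296 = 1296
Example (3,4,5,2,3) → sorted (2,3,3,4,5): b_1=2>1, not a PF.
Total 3125; non-PF = 3125−1296 = 1829

1829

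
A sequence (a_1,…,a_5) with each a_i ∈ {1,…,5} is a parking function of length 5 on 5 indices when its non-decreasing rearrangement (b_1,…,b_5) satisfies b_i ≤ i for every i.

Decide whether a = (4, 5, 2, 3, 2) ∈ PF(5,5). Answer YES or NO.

NO

Sorted: b = (2, 2, 3, 4, 5).
  b_1=2 > 1
  fails at i=1 ⇒ NO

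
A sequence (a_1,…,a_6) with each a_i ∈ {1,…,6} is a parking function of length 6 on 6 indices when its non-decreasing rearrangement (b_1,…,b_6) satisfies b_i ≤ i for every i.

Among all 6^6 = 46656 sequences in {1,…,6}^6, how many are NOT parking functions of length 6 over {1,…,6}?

|PF| = (7−6)·7^(6−1) = 1·16807 = 16807
E.g. (5,5,2,2,3,6) → sorted (2,2,3,5,5,6): b_1=2>1, not a PF.
Total 46656; non-PF = 46656−16807 = 29849

29849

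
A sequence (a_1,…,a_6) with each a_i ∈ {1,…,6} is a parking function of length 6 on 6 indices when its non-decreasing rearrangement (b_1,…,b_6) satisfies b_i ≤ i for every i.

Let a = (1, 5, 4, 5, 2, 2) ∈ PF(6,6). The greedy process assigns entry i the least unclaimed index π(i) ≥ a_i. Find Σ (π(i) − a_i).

2

Σπ = 21 ({1..6} each once); Σa = 1+5+4+5+2+2 = 19; disp = 21−19 = 2.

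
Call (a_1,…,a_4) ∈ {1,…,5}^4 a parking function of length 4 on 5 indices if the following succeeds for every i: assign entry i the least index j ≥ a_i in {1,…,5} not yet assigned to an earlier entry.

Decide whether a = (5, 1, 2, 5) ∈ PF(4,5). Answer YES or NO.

Rearranged: b = (1, 2, 5, 5).
  b_1=1 ≤ 2
  b_2=2 ≤ 3
  b_3=5 > 4
  fails at i=3 ⇒ NO

NO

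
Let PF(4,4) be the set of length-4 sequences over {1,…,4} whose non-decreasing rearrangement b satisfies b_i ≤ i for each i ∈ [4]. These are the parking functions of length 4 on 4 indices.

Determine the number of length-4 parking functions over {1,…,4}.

125

#PF = (4+1−4)·(4+1)^{4−1} = 1×125 = 125 [KW]
One tuple (2,2,4,1) → sorted (1,2,2,4): b_i ≤ i ∀i, a PF.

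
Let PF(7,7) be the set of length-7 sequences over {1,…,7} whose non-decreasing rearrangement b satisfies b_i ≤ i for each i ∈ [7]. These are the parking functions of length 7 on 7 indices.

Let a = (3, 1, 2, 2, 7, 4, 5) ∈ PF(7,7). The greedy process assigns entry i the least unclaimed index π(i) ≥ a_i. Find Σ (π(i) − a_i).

Σπ = 28 ({1..7} each once); Σa = 3+1+2+2+7+4+5 = 24; disp = 28−24 = 4.

4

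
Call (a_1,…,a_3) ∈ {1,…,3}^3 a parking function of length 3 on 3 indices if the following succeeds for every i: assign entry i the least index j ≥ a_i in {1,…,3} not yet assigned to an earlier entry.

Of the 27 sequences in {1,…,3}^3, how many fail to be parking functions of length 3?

#PF = (3−3+1)·(3+1)^(3−1) = 1×16 = 16 (Konheim–Weiss)
Check (2,3,3) → sorted (2,3,3): b_1=2>1, not a PF.
So 27 − 16 = 11 fail.

11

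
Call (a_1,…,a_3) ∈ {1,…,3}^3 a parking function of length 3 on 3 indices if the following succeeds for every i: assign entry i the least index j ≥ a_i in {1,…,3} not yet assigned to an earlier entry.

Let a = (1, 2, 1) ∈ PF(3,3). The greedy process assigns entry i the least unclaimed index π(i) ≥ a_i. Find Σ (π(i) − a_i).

Σπ = 3·4/2 = 6 (π permutes [3]); Σa = 1+2+1 = 4; disp = 6−4 = 2.

2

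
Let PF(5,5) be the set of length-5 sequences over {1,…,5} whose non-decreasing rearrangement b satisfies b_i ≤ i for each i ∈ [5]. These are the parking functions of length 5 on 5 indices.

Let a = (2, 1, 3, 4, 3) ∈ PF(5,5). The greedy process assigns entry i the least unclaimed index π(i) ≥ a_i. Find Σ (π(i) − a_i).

Σπ = 5·6/2 = 15 (π permutes [5]); Σa = 2+1+3+4+3 = 13; disp = 15−13 = 2.

2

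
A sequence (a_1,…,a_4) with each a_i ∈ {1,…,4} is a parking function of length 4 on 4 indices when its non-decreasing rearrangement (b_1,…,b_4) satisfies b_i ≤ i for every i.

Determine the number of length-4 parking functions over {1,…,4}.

125

|PF| = (4+1−4)·(4+1)^{4−1} = 1×125 = 125 [KW]
Check (1,1,2,4) → sorted (1,1,2,4): b_i ≤ i ∀i, a PF.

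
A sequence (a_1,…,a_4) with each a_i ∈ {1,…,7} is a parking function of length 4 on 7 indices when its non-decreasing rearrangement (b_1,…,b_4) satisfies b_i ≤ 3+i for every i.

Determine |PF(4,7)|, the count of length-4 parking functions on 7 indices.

|PF| = 4·8^3 = 4×512 = 2048 [KW]
One tuple (6,2,7,1) → sorted (1,2,6,7): b_i ≤ 3+i ∀i, a PF.

2048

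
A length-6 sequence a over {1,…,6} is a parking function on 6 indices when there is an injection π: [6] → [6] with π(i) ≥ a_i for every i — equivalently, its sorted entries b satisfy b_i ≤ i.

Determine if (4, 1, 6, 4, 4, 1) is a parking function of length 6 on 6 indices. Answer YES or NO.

Order a: b = (1, 1, 4, 4, 4, 6).
  b_1=1 ≤ 1
  b_2=1 ≤ 2
  b_3=4 > 3
  fails at i=3 ⇒ NO

NO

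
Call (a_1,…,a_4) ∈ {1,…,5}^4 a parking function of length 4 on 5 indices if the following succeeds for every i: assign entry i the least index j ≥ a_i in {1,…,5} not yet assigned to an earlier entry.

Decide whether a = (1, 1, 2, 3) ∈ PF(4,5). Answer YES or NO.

Rearranged: b = (1, 1, 2, 3).
  b_1=1 ≤ 2
  b_2=1 ≤ 3
  b_3=2 ≤ 4
  b_4=3 ≤ 5
All bounds hold ⇒ YES

YES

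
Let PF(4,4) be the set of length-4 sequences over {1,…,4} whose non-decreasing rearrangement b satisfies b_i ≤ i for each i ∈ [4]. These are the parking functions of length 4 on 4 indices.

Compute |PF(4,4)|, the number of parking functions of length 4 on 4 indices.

Count = 1·5^3 = 1·125 = 125
One tuple (1,2,3,1) → sorted (1,1,2,3): b_i ≤ i ∀i, a PF.

125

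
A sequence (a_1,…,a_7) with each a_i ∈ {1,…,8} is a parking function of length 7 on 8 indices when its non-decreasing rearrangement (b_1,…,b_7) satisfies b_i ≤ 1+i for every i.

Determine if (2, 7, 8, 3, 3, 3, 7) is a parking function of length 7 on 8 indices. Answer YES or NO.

Order a: b = (2, 3, 3, 3, 7, 7, 8).
  b_1=2 ≤ 2
  b_2=3 ≤ 3
  b_3=3 ≤ 4
  b_4=3 ≤ 5
  b_5=7 > 6
  fails at i=5 ⇒ NO

NO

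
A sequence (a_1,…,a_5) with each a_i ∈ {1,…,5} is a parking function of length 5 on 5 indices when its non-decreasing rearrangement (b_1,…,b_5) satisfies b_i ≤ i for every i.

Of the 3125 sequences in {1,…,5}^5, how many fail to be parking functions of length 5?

1829

Count = 1·6^4 = 1 · 1296 = 1296
Check (5,4,4,1,1) → sorted (1,1,4,4,5): b_3=4>3, not a PF.
Total 3125; non-PF = 3125−1296 = 1829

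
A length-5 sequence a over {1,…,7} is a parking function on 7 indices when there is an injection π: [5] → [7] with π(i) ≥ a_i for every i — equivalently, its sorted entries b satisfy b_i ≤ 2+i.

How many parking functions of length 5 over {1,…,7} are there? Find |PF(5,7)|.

|PF(5,7)| = (8−5)·8^(5−1) = 3 · 4096 = 12288 (Konheim–Weiss)
E.g. (3,1,6,4,3) → sorted (1,3,3,4,6): b_i ≤ 2+i ∀i, a PF.

12288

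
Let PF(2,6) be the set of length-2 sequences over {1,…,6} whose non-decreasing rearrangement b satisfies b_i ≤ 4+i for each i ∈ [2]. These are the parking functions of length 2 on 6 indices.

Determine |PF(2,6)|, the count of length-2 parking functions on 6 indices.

35

#PF = 5·7^1 = 5 · 7 = 35 [KW]
One tuple (5,2) → sorted (2,5): b_i ≤ 4+i ∀i, a PF.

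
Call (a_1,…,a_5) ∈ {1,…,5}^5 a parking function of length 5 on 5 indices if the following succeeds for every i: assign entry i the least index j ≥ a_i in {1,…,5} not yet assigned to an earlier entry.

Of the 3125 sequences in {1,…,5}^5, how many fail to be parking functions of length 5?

1829

#PF = (5−5+1)·(5+1)^(5−1) = 1·1296 = 1296 (Konheim–Weiss)
Example (4,1,4,5,5) → sorted (1,4,4,5,5): b_2=4>2, not a PF.
Total 3125; non-PF = 3125−1296 = 1829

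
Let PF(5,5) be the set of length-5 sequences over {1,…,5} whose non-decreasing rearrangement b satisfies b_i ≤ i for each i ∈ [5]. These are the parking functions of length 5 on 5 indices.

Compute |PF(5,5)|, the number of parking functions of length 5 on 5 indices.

Count = (5−5+1)·(5+1)^(5−1) = 1·1296 = 1296 [KW]
Check (2,2,1,1,1) → sorted (1,1,1,2,2): b_i ≤ i ∀i, a PF.

1296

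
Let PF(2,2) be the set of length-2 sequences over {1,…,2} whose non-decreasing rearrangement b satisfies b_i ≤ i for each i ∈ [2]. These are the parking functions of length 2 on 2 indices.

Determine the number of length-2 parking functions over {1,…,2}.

3

|PF(2,2)| = (2−2+1)·(2+1)^(2−1) = 1 · 3 = 3 [KW]
Example (1,2) → sorted (1,2): b_i ≤ i ∀i, a PF.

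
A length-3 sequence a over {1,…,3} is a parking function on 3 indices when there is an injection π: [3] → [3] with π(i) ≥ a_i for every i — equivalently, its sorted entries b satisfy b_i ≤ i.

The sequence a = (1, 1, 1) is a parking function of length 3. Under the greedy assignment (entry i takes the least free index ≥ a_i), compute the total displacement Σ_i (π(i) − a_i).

3

Σπ = 3·4/2 = 6 (π permutes [3]); Σa = 1+1+1 = 3; disp = 6−3 = 3.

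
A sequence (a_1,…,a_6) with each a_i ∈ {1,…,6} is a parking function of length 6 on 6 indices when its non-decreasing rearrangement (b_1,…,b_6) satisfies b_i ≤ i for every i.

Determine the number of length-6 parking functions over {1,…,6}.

|PF| = (6+1−6)·(6+1)^{6−1} = 1×16807 = 16807 [KW]
E.g. (1,1,2,4,6,1) → sorted (1,1,1,2,4,6): b_i ≤ i ∀i, a PF.

16807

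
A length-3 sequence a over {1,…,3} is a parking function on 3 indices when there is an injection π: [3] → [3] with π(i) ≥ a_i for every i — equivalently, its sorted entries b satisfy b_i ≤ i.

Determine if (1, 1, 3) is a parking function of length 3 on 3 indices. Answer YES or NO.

YES

Sorted: b = (1, 1, 3).
  b_1=1 ≤ 1
  b_2=1 ≤ 2
  b_3=3 ≤ 3
All bounds hold ⇒ YES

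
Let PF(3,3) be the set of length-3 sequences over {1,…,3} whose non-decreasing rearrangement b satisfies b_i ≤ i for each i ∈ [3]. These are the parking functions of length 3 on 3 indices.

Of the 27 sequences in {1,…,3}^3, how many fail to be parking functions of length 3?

|PF| = (4−3)·4^(3−1) = 1·16 = 16 (Konheim–Weiss)
Check (3,3,2) → sorted (2,3,3): b_1=2>1, not a PF.
3^3 − 16 = 27 − 16 = 11

11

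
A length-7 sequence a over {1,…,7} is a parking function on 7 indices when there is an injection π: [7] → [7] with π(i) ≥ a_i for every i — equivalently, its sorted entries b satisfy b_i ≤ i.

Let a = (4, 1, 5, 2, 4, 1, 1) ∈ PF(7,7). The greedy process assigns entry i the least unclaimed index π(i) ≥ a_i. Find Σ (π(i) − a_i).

10

Σπ = 28 ({1..7} each once); Σa = 4+1+5+2+4+1+1 = 18; disp = 28−18 = 10.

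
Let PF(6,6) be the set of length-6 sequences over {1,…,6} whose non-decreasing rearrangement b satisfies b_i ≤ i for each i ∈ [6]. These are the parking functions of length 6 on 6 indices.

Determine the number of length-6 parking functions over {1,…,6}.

16807

Count = (6−6+1)·(6+1)^(6−1) = 1·16807 = 16807
Check (5,3,1,2,4,6) → sorted (1,2,3,4,5,6): b_i ≤ i ∀i, a PF.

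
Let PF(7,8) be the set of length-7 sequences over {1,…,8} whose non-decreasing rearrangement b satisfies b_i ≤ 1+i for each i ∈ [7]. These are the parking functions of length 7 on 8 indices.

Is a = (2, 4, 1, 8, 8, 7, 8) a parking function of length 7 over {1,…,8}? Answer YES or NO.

NO

Rearranged: b = (1, 2, 4, 7, 8, 8, 8).
  b_1=1 ≤ 2
  b_2=2 ≤ 3
  b_3=4 ≤ 4
  b_4=7 > 5
  fails at i=4 ⇒ NO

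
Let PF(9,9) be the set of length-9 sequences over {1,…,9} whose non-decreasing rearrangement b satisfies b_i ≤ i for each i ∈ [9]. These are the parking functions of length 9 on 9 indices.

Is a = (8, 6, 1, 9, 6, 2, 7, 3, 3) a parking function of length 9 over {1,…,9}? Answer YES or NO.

Sorted: b = (1, 2, 3, 3, 6, 6, 7, 8, 9).
  b_1=1 ≤ 1
  b_2=2 ≤ 2
  b_3=3 ≤ 3
  b_4=3 ≤ 4
  b_5=6 > 5
  fails at i=5 ⇒ NO

NO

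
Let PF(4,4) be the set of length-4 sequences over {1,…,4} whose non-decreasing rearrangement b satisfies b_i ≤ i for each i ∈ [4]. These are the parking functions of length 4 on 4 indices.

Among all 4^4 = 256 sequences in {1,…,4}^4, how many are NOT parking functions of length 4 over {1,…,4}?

131

#PF = 1·5^3 = 1×125 = 125 (Pollak)
Check (4,4,4,3) → sorted (3,4,4,4): b_1=3>1, not a PF.
So 256 − 125 = 131 fail.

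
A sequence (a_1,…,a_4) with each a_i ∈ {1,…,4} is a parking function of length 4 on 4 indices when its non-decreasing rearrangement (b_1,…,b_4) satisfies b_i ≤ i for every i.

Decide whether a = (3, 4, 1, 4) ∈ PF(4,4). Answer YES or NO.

NO

Rearranged: b = (1, 3, 4, 4).
  b_1=1 ≤ 1
  b_2=3 > 2
  fails at i=2 ⇒ NO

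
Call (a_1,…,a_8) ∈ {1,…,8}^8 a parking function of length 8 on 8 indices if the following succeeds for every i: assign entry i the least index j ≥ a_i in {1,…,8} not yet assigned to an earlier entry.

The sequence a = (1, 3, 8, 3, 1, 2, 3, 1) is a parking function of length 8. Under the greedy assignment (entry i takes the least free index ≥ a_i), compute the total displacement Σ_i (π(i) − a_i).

14

Σπ(i) = 1+…+8 = 36; Σa = 1+3+8+3+1+2+3+1 = 22; disp = 36−22 = 14.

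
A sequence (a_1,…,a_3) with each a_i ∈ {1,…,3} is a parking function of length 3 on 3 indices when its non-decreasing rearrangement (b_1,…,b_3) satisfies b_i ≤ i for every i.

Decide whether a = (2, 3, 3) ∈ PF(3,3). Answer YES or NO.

Rearranged: b = (2, 3, 3).
  b_1=2 > 1
  fails at i=1 ⇒ NO

NO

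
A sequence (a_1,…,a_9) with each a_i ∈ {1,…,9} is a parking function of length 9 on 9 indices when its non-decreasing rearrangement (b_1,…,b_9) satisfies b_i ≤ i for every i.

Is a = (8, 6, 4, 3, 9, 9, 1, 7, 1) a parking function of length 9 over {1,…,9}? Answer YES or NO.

NO

Rearranged: b = (1, 1, 3, 4, 6, 7, 8, 9, 9).
  b_1=1 ≤ 1
  b_2=1 ≤ 2
  b_3=3 ≤ 3
  b_4=4 ≤ 4
  b_5=6 > 5
  fails at i=5 ⇒ NO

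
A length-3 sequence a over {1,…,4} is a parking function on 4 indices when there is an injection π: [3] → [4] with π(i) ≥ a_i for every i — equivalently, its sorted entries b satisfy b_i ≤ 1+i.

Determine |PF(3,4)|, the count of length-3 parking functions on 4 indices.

Count = (5−3)·5^(3−1) = 2·25 = 50 (Pollak)
One tuple (1,3,2) → sorted (1,2,3): b_i ≤ 1+i ∀i, a PF.

50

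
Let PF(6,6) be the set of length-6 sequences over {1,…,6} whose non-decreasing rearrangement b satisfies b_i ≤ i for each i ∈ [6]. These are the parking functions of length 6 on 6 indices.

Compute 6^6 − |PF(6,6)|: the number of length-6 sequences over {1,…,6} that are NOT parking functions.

#PF = (7−6)·7^(6−1) = 1 · 16807 = 16807 [KW]
Check (5,3,5,2,6,4) → sorted (2,3,4,5,5,6): b_1=2>1, not a PF.
Total 46656; non-PF = 46656−16807 = 29849

29849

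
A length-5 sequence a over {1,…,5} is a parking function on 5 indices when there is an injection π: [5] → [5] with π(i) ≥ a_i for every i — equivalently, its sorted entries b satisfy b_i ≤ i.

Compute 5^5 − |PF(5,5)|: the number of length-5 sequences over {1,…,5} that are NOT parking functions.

|PF(5,5)| = (5−5+1)·(5+1)^(5−1) = 1 · 1296 = 1296 (Konheim–Weiss)
One tuple (5,4,5,5,4) → sorted (4,4,5,5,5): b_1=4>1, not a PF.
Total 3125; non-PF = 3125−1296 = 1829

1829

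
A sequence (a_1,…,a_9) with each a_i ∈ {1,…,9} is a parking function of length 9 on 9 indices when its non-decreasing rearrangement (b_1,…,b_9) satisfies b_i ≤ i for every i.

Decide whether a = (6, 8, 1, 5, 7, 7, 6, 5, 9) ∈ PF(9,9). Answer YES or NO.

NO

Rearranged: b = (1, 5, 5, 6, 6, 7, 7, 8, 9).
  b_1=1 ≤ 1
  b_2=5 > 2
  fails at i=2 ⇒ NO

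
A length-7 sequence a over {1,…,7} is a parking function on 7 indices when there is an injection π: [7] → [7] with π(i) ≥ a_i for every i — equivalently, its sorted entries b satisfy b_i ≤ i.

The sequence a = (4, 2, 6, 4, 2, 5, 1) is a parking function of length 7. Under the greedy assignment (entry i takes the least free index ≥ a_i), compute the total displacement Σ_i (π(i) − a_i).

4

Σπ(i) = 1+…+7 = 28; Σa = 4+2+6+4+2+5+1 = 24; disp = 28−24 = 4.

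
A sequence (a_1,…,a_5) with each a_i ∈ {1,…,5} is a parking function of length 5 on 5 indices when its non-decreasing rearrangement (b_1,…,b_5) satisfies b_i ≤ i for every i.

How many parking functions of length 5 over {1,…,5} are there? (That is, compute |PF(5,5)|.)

1296

#PF = (5+1−5)·(5+1)^{5−1} = 1 · 1296 = 1296 [KW]
E.g. (3,2,1,4,4) → sorted (1,2,3,4,4): b_i ≤ i ∀i, a PF.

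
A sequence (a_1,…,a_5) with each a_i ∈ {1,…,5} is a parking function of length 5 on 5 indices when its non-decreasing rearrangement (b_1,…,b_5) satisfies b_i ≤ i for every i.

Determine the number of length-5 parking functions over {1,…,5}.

1296

|PF(5,5)| = 1·6^4 = 1×1296 = 1296 [KW]
Check (1,1,3,2,5) → sorted (1,1,2,3,5): b_i ≤ i ∀i, a PF.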